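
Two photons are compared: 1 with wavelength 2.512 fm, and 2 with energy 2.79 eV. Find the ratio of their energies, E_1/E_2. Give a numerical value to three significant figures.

E_1 = 7.908e-11 J (from wavelength = 2.512 fm, via E = hc/λ).
E_2 = 4.470e-19 J (from energy = 2.79 eV, via E given directly).
Ratio = 7.908e-11 / 4.470e-19 = 1.77e8.

1.77e8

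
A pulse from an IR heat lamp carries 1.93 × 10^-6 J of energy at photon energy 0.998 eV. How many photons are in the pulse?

Per-photon energy: E = 1.599 × 10^-19 J (from energy = 0.998 eV).
N = E_total / E_photon = 1.93 × 10^-6 J / 1.599 × 10^-19 J = 1.21 × 10^13.

1.21 × 10^13 photons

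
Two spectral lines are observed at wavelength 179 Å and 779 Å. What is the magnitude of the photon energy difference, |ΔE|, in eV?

Using E = hc/λ: E₁ = 1.110e-17 J, E₂ = 2.550e-18 J.
|ΔE| = |1.110e-17 − 2.550e-18| = 8.55e-18 J = 53.3 eV.

53.3 eV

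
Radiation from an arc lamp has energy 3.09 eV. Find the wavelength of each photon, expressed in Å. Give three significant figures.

First convert: E = 3.09 eV = 4.9507·10^-19 J.
Since λ = hc/E for a photon, λ = 4.012·10^-7 m.
Converting to Å: λ = 4012 Å ≈ 4010 Å.

4010 Å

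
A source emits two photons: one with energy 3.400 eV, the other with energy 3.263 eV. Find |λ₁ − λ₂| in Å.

153 Å

Using λ = hc/E: λ₁ = 3.6466 × 10^-7 m, λ₂ = 3.7997 × 10^-7 m.
|Δλ| = |3.6466 × 10^-7 − 3.7997 × 10^-7| = 1.53 × 10^-8 m = 153 Å.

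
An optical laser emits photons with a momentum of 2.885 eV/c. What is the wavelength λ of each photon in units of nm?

430 nm

Convert to SI: p = 2.885 eV/c = 1.5418 × 10^-27 kg·m/s.
The photon relation is λ = h/p, giving λ = 4.298 × 10^-7 m.
Converting to nm: λ = 429.8 nm ≈ 430 nm.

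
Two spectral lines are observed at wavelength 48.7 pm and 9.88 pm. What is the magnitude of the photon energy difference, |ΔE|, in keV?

100 keV

Using E = hc/λ: E₁ = 4.079·10^-15 J, E₂ = 2.011·10^-14 J.
|ΔE| = |4.079·10^-15 − 2.011·10^-14| = 1.60·10^-14 J = 100 keV.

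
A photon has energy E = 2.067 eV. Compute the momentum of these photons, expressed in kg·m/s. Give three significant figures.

Convert to SI: E = 2.067 eV = 3.3117 × 10^-19 J.
For a photon p = E/c, so p = 1.105 × 10^-27 kg·m/s.
So p ≈ 1.10 × 10^-27 kg·m/s.

1.10 × 10^-27 kg·m/s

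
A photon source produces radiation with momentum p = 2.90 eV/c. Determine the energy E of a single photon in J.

4.65·10^-19 J

Convert to SI: p = 2.90 eV/c = 1.5498·10^-27 kg·m/s.
For a photon E = pc, so E = 4.646·10^-19 J.
So E ≈ 4.65·10^-19 J.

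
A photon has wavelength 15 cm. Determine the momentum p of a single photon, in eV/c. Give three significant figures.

In SI units: λ = 15 cm = 0.15 m.
Apply p = h/λ: p = 4.417e-33 kg·m/s.
Converting to eV/c: p = 8.266e-6 eV/c ≈ 8.27e-6 eV/c.

8.27e-6 eV/c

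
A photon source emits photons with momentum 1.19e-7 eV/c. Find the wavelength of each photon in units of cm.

1040 cm

In SI units: p = 1.19e-7 eV/c = 6.3597e-35 kg·m/s.
Since λ = h/p for a photon, λ = 10.42 m.
Converting to cm: λ = 1042 cm ≈ 1040 cm.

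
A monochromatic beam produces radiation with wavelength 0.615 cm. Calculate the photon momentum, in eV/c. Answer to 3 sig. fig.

2.02e-4 eV/c

(h = 6.62607015e-34 J·s, c = 2.99792458e8 m/s, 1 eV = 1.602176634e-19 J.)
In SI units: λ = 0.615 cm = 0.00615 m.
Since p = h/λ for a photon, p = 1.077e-31 kg·m/s.
Converting to eV/c: p = 2.016e-4 eV/c ≈ 2.02e-4 eV/c.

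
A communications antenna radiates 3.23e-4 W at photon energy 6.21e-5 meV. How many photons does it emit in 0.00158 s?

5.13e19 photons

Total energy: E_total = P·t = 3.23e-4 × 0.00158 = 5.103e-7 J.
Per-photon energy: E = 9.950e-27 J.
N = E_total / E_photon = 5.13e19.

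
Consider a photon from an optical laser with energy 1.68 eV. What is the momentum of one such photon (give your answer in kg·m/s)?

(c = 2.99792458 × 10^8 m/s, 1 eV = 1.602176634 × 10^-19 J.)
First convert: E = 1.68 eV = 2.6917 × 10^-19 J.
Apply p = E/c: p = 8.978 × 10^-28 kg·m/s.
So p ≈ 8.98 × 10^-28 kg·m/s.

8.98 × 10^-28 kg·m/s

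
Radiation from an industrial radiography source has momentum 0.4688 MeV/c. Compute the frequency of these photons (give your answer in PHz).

First convert: p = 0.4688 MeV/c = 2.5054e-22 kg·m/s.
Since f = pc/h for a photon, f = 1.134e20 Hz.
Converting to PHz: f = 113400 PHz ≈ 1.13e5 PHz.

1.13e5 PHz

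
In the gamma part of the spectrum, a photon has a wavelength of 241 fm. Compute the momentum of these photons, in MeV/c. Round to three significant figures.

5.14 MeV/c

(h = 6.62607015·10^-34 J·s, c = 2.99792458·10^8 m/s, 1 eV = 1.602176634·10^-19 J.)
Convert to SI: λ = 241 fm = 2.41·10^-13 m.
Apply p = h/λ: p = 2.749·10^-21 kg·m/s.
Converting to MeV/c: p = 5.145 MeV/c ≈ 5.14 MeV/c.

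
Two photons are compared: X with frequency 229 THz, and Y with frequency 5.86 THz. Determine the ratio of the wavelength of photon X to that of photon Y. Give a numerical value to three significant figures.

0.0256

λ_X = 1.309e-6 m (from frequency = 229 THz, via λ = c/f).
λ_Y = 5.116e-5 m (from frequency = 5.86 THz, via λ = c/f).
Ratio = 1.309e-6 / 5.116e-5 = 0.0256.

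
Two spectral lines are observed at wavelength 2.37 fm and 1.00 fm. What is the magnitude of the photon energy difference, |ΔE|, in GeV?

0.717 GeV

Using E = hc/λ: E₁ = 8.382e-11 J, E₂ = 1.986e-10 J.
|ΔE| = |8.382e-11 − 1.986e-10| = 1.15e-10 J = 0.717 GeV.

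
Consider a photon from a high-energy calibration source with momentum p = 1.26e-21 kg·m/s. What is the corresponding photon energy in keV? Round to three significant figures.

2360 keV

For a photon E = pc, so E = 3.777e-13 J.
Converting to keV: E = 2358 keV ≈ 2360 keV.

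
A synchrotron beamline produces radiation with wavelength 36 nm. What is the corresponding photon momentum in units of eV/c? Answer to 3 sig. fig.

Use h = 6.62607015e-34 J·s, c = 2.99792458e8 m/s, 1 eV = 1.602176634e-19 J.
In SI units: λ = 36 nm = 3.6e-8 m.
Since p = h/λ for a photon, p = 1.841e-26 kg·m/s.
Converting to eV/c: p = 34.44 eV/c ≈ 34.4 eV/c.

34.4 eV/c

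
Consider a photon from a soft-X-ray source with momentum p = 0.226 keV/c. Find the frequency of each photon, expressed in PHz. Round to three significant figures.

54.6 PHz

First convert: p = 0.226 keV/c = 1.2078·10^-25 kg·m/s.
Since f = pc/h for a photon, f = 5.465·10^16 Hz.
Converting to PHz: f = 54.65 PHz ≈ 54.6 PHz.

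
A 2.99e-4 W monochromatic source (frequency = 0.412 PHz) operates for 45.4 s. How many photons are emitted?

4.97e16 photons

Total energy: E_total = P·t = 2.99e-4 × 45.4 = 0.01357 J.
Per-photon energy: E = 2.730e-19 J.
N = E_total / E_photon = 4.97e16.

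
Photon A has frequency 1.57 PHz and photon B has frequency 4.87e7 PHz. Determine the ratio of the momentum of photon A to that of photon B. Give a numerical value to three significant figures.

3.22e-8

p_A = 3.470e-27 kg·m/s (from frequency = 1.57 PHz, via p = hf/c).
p_B = 1.076e-19 kg·m/s (from frequency = 4.87e7 PHz, via p = hf/c).
Ratio = 3.470e-27 / 1.076e-19 = 3.22e-8.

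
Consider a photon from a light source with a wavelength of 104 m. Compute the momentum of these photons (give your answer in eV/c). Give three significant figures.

1.19 × 10^-8 eV/c

Since p = h/λ for a photon, p = 6.371 × 10^-36 kg·m/s.
Converting to eV/c: p = 1.192 × 10^-8 eV/c ≈ 1.19 × 10^-8 eV/c.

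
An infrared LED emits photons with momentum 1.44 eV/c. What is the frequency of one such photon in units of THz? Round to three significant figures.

In SI units: p = 1.44 eV/c = 7.6958e-28 kg·m/s.
For a photon f = pc/h, so f = 3.482e14 Hz.
Converting to THz: f = 348.2 THz ≈ 348 THz.

348 THz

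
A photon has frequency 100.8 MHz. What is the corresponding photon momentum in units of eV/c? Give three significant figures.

4.17e-7 eV/c

Use h = 6.62607015e-34 J·s, c = 2.99792458e8 m/s, 1 eV = 1.602176634e-19 J.
First convert: f = 100.8 MHz = 1.008e8 Hz.
For a photon p = hf/c, so p = 2.228e-34 kg·m/s.
Converting to eV/c: p = 4.169e-7 eV/c ≈ 4.17e-7 eV/c.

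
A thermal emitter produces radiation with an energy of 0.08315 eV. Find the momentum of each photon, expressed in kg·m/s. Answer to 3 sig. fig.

Use c = 2.99792458e8 m/s, 1 eV = 1.602176634e-19 J.
First convert: E = 0.08315 eV = 1.3322e-20 J.
Apply p = E/c: p = 4.444e-29 kg·m/s.
So p ≈ 4.44e-29 kg·m/s.

4.44e-29 kg·m/s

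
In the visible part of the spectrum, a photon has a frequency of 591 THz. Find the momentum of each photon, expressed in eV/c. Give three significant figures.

First convert: f = 591 THz = 5.91e14 Hz.
For a photon p = hf/c, so p = 1.306e-27 kg·m/s.
Converting to eV/c: p = 2.444 eV/c ≈ 2.44 eV/c.

2.44 eV/c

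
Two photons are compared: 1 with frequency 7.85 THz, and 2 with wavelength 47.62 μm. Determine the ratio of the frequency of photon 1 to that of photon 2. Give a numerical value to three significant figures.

f_1 = 7.850 × 10^12 Hz (from frequency = 7.85 THz, via f given directly).
f_2 = 6.296 × 10^12 Hz (from wavelength = 47.62 μm, via f = c/λ).
Ratio = 7.850 × 10^12 / 6.296 × 10^12 = 1.25.

1.25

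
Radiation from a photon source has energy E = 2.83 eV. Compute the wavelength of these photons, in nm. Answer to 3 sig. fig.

438 nm

Use h = 6.62607015e-34 J·s, c = 2.99792458e8 m/s, 1 eV = 1.602176634e-19 J.
First convert: E = 2.83 eV = 4.5342e-19 J.
Since λ = hc/E for a photon, λ = 4.381e-7 m.
Converting to nm: λ = 438.1 nm ≈ 438 nm.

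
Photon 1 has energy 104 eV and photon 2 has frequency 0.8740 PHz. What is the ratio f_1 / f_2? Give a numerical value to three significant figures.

28.8

f_1 = 2.515e16 Hz (from energy = 104 eV, via f = E/h).
f_2 = 8.740e14 Hz (from frequency = 0.8740 PHz, via f given directly).
Ratio = 2.515e16 / 8.740e14 = 28.8.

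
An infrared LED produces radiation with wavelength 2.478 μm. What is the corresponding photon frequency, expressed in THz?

(c = 2.99792458e8 m/s.)
Convert to SI: λ = 2.478 μm = 2.478e-6 m.
For a photon f = c/λ, so f = 1.210e14 Hz.
Converting to THz: f = 121.0 THz ≈ 121 THz.

121 THz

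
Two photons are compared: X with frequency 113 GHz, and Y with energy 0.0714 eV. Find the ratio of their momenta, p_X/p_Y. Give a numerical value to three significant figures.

p_X = 2.498e-31 kg·m/s (from frequency = 113 GHz, via p = hf/c).
p_Y = 3.816e-29 kg·m/s (from energy = 0.0714 eV, via p = E/c).
Ratio = 2.498e-31 / 3.816e-29 = 6.55e-3.

6.55e-3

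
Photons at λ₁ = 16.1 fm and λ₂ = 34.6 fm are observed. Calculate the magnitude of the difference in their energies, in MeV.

Using E = hc/λ: E₁ = 1.234e-11 J, E₂ = 5.741e-12 J.
|ΔE| = |1.234e-11 − 5.741e-12| = 6.60e-12 J = 41.2 MeV.

41.2 MeV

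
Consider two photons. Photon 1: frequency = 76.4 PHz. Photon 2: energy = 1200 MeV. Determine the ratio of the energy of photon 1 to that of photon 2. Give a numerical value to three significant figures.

E_1 = 5.062 × 10^-17 J (from frequency = 76.4 PHz, via E = hf).
E_2 = 1.923 × 10^-10 J (from energy = 1200 MeV, via E given directly).
Ratio = 5.062 × 10^-17 / 1.923 × 10^-10 = 2.63 × 10^-7.

2.63 × 10^-7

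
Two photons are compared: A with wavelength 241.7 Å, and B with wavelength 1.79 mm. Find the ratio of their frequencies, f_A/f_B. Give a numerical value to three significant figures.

7.41·10^4

f_A = 1.240·10^16 Hz (from wavelength = 241.7 Å, via f = c/λ).
f_B = 1.675·10^11 Hz (from wavelength = 1.79 mm, via f = c/λ).
Ratio = 1.240·10^16 / 1.675·10^11 = 7.41·10^4.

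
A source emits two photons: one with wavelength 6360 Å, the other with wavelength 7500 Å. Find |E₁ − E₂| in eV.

Using E = hc/λ: E₁ = 3.123e-19 J, E₂ = 2.649e-19 J.
|ΔE| = |3.123e-19 − 2.649e-19| = 4.75e-20 J = 0.296 eV.

0.296 eV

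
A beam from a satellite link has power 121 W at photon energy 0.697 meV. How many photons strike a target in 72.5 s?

7.86e25 photons

Total energy: E_total = P·t = 121 × 72.5 = 8772 J.
Per-photon energy: E = 1.117e-22 J.
N = E_total / E_photon = 7.86e25.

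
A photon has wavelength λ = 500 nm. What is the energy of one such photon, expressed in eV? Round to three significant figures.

2.48 eV

First convert: λ = 500 nm = 5.0·10^-7 m.
The photon relation is E = hc/λ, giving E = 3.973·10^-19 J.
Converting to eV: E = 2.480 eV ≈ 2.48 eV.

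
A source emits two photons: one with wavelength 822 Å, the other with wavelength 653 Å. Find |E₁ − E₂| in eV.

3.90 eV

Using E = hc/λ: E₁ = 2.417 × 10^-18 J, E₂ = 3.042 × 10^-18 J.
|ΔE| = |2.417 × 10^-18 − 3.042 × 10^-18| = 6.25 × 10^-19 J = 3.90 eV.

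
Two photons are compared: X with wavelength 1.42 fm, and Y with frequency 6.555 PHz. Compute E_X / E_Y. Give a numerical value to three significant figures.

3.22·10^7

E_X = 1.399·10^-10 J (from wavelength = 1.42 fm, via E = hc/λ).
E_Y = 4.343·10^-18 J (from frequency = 6.555 PHz, via E = hf).
Ratio = 1.399·10^-10 / 4.343·10^-18 = 3.22·10^7.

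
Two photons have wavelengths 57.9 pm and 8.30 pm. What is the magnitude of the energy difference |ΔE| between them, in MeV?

0.128 MeV

Using E = hc/λ: E₁ = 3.431 × 10^-15 J, E₂ = 2.393 × 10^-14 J.
|ΔE| = |3.431 × 10^-15 − 2.393 × 10^-14| = 2.05 × 10^-14 J = 0.128 MeV.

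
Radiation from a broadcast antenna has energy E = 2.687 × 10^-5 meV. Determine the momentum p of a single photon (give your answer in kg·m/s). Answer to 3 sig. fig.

First convert: E = 2.687 × 10^-5 meV = 4.3050 × 10^-27 J.
For a photon p = E/c, so p = 1.436 × 10^-35 kg·m/s.
So p ≈ 1.44 × 10^-35 kg·m/s.

1.44 × 10^-35 kg·m/s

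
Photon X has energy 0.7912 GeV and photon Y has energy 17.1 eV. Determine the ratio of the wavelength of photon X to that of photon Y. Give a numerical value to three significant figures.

λ_X = 1.567 × 10^-15 m (from energy = 0.7912 GeV, via λ = hc/E).
λ_Y = 7.251 × 10^-8 m (from energy = 17.1 eV, via λ = hc/E).
Ratio = 1.567 × 10^-15 / 7.251 × 10^-8 = 2.16 × 10^-8.

2.16 × 10^-8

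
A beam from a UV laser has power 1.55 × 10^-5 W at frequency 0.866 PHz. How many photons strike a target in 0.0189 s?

5.11 × 10^11 photons

Total energy: E_total = P·t = 1.55 × 10^-5 × 0.0189 = 2.930 × 10^-7 J.
Per-photon energy: E = 5.738 × 10^-19 J.
N = E_total / E_photon = 5.11 × 10^11.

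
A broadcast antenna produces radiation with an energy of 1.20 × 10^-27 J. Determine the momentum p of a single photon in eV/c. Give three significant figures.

Since p = E/c for a photon, p = 4.003 × 10^-36 kg·m/s.
Converting to eV/c: p = 7.490 × 10^-9 eV/c ≈ 7.49 × 10^-9 eV/c.

7.49 × 10^-9 eV/c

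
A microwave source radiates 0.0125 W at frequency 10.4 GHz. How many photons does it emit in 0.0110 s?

Total energy: E_total = P·t = 0.0125 × 0.0110 = 1.375e-4 J.
Per-photon energy: E = 6.891e-24 J.
N = E_total / E_photon = 2.00e19.

2.00e19 photons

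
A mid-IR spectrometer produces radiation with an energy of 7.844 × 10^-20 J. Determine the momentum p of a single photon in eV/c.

0.490 eV/c

(c = 2.99792458 × 10^8 m/s, 1 eV = 1.602176634 × 10^-19 J.)
For a photon p = E/c, so p = 2.616 × 10^-28 kg·m/s.
Converting to eV/c: p = 0.4896 eV/c ≈ 0.490 eV/c.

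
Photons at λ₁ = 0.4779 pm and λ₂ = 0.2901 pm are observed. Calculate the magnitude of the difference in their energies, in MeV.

1.68 MeV

Using E = hc/λ: E₁ = 4.1566 × 10^-13 J, E₂ = 6.8475 × 10^-13 J.
|ΔE| = |4.1566 × 10^-13 − 6.8475 × 10^-13| = 2.69 × 10^-13 J = 1.68 MeV.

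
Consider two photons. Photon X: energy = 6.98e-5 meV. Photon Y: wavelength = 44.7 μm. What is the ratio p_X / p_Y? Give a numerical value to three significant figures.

2.52e-6

p_X = 3.730e-35 kg·m/s (from energy = 6.98e-5 meV, via p = E/c).
p_Y = 1.482e-29 kg·m/s (from wavelength = 44.7 μm, via p = h/λ).
Ratio = 3.730e-35 / 1.482e-29 = 2.52e-6.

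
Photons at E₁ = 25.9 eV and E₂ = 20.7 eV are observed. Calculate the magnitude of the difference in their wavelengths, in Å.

120 Å

Using λ = hc/E: λ₁ = 4.787·10^-8 m, λ₂ = 5.990·10^-8 m.
|Δλ| = |4.787·10^-8 − 5.990·10^-8| = 1.20·10^-8 m = 120 Å.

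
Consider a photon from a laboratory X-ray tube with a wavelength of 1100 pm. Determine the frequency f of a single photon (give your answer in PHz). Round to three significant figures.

273 PHz

Take c = 2.99792458·10^8 m/s.
In SI units: λ = 1100 pm = 1.1·10^-9 m.
For a photon f = c/λ, so f = 2.725·10^17 Hz.
Converting to PHz: f = 272.5 PHz ≈ 273 PHz.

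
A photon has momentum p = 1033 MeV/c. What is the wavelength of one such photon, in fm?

In SI units: p = 1033 MeV/c = 5.5206 × 10^-19 kg·m/s.
Apply λ = h/p: λ = 1.200 × 10^-15 m.
Converting to fm: λ = 1.200 fm ≈ 1.20 fm.

1.20 fm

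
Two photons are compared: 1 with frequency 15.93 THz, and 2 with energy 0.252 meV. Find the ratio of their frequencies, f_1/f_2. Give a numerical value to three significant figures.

f_1 = 1.593·10^13 Hz (from frequency = 15.93 THz, via f given directly).
f_2 = 6.093·10^10 Hz (from energy = 0.252 meV, via f = E/h).
Ratio = 1.593·10^13 / 6.093·10^10 = 261.

261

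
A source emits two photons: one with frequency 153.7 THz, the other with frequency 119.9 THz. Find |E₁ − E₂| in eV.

0.140 eV

Using E = hf: E₁ = 1.0184e-19 J, E₂ = 7.9447e-20 J.
|ΔE| = |1.0184e-19 − 7.9447e-20| = 2.24e-20 J = 0.140 eV.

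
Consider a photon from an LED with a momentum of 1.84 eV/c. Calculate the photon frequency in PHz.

Use h = 6.62607015e-34 J·s, c = 2.99792458e8 m/s, 1 eV = 1.602176634e-19 J.
First convert: p = 1.84 eV/c = 9.8335e-28 kg·m/s.
Since f = pc/h for a photon, f = 4.449e14 Hz.
Converting to PHz: f = 0.4449 PHz ≈ 0.445 PHz.

0.445 PHz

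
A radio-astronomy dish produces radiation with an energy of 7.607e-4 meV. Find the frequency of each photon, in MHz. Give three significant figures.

184 MHz

Convert to SI: E = 7.607e-4 meV = 1.2188e-25 J.
The photon relation is f = E/h, giving f = 1.839e8 Hz.
Converting to MHz: f = 183.9 MHz ≈ 184 MHz.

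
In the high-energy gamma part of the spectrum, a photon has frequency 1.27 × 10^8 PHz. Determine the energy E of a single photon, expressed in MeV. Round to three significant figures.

First convert: f = 1.27 × 10^8 PHz = 1.27 × 10^23 Hz.
For a photon E = hf, so E = 8.415 × 10^-11 J.
Converting to MeV: E = 525.2 MeV ≈ 525 MeV.

525 MeV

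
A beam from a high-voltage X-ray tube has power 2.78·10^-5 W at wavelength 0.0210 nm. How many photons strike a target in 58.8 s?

1.73·10^11 photons

Total energy: E_total = P·t = 2.78·10^-5 × 58.8 = 0.001635 J.
Per-photon energy: E = 9.459·10^-15 J.
N = E_total / E_photon = 1.73·10^11.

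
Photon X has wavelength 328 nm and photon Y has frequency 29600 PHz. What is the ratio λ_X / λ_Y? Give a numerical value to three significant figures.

3.24e4

λ_X = 3.280e-7 m (from wavelength = 328 nm, via λ given directly).
λ_Y = 1.013e-11 m (from frequency = 29600 PHz, via λ = c/f).
Ratio = 3.280e-7 / 1.013e-11 = 3.24e4.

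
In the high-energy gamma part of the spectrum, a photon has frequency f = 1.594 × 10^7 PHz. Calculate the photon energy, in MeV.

65.9 MeV

Use h = 6.62607015 × 10^-34 J·s, 1 eV = 1.602176634 × 10^-19 J.
In SI units: f = 1.594 × 10^7 PHz = 1.594 × 10^22 Hz.
Since E = hf for a photon, E = 1.056 × 10^-11 J.
Converting to MeV: E = 65.92 MeV ≈ 65.9 MeV.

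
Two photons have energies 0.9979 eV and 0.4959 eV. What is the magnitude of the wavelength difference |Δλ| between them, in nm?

Using λ = hc/E: λ₁ = 1.2425 × 10^-6 m, λ₂ = 2.5002 × 10^-6 m.
|Δλ| = |1.2425 × 10^-6 − 2.5002 × 10^-6| = 1.26 × 10^-6 m = 1260 nm.

1260 nm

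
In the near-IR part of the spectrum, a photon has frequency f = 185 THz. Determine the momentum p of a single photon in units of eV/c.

Take h = 6.62607015e-34 J·s, c = 2.99792458e8 m/s, 1 eV = 1.602176634e-19 J.
In SI units: f = 185 THz = 1.85e14 Hz.
The photon relation is p = hf/c, giving p = 4.089e-28 kg·m/s.
Converting to eV/c: p = 0.7651 eV/c ≈ 0.765 eV/c.

0.765 eV/c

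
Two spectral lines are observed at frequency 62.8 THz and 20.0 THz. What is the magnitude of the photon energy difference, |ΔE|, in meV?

177 meV

Using E = hf: E₁ = 4.161 × 10^-20 J, E₂ = 1.325 × 10^-20 J.
|ΔE| = |4.161 × 10^-20 − 1.325 × 10^-20| = 2.84 × 10^-20 J = 177 meV.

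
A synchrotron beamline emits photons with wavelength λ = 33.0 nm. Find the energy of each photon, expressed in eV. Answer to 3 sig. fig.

37.6 eV

Take h = 6.62607015 × 10^-34 J·s, c = 2.99792458 × 10^8 m/s, 1 eV = 1.602176634 × 10^-19 J.
Convert to SI: λ = 33.0 nm = 3.30 × 10^-8 m.
For a photon E = hc/λ, so E = 6.020 × 10^-18 J.
Converting to eV: E = 37.57 eV ≈ 37.6 eV.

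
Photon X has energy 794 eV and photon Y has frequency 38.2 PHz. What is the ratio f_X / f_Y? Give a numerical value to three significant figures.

f_X = 1.920 × 10^17 Hz (from energy = 794 eV, via f = E/h).
f_Y = 3.820 × 10^16 Hz (from frequency = 38.2 PHz, via f given directly).
Ratio = 1.920 × 10^17 / 3.820 × 10^16 = 5.03.

5.03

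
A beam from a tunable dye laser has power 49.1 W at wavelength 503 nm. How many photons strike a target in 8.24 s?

Total energy: E_total = P·t = 49.1 × 8.24 = 404.6 J.
Per-photon energy: E = 3.949 × 10^-19 J.
N = E_total / E_photon = 1.02 × 10^21.

1.02 × 10^21 photons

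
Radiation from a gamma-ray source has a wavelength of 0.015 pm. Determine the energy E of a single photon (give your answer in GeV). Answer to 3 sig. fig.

In SI units: λ = 0.015 pm = 1.5 × 10^-14 m.
Since E = hc/λ for a photon, E = 1.324 × 10^-11 J.
Converting to GeV: E = 0.08266 GeV ≈ 0.0827 GeV.

0.0827 GeV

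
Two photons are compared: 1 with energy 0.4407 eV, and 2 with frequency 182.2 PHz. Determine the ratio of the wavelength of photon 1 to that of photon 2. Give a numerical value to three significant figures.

1710

λ_1 = 2.813e-6 m (from energy = 0.4407 eV, via λ = hc/E).
λ_2 = 1.645e-9 m (from frequency = 182.2 PHz, via λ = c/f).
Ratio = 2.813e-6 / 1.645e-9 = 1710.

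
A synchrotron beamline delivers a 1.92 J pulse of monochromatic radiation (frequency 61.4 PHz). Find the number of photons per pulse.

Per-photon energy: E = 4.068 × 10^-17 J (from frequency = 61.4 PHz).
N = E_total / E_photon = 1.92 J / 4.068 × 10^-17 J = 4.72 × 10^16.

4.72 × 10^16 photons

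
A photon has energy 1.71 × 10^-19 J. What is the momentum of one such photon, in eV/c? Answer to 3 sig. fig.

1.07 eV/c

Take c = 2.99792458 × 10^8 m/s, 1 eV = 1.602176634 × 10^-19 J.
Apply p = E/c: p = 5.704 × 10^-28 kg·m/s.
Converting to eV/c: p = 1.067 eV/c ≈ 1.07 eV/c.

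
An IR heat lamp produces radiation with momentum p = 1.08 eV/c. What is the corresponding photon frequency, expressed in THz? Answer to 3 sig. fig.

(h = 6.62607015e-34 J·s, c = 2.99792458e8 m/s, 1 eV = 1.602176634e-19 J.)
Convert to SI: p = 1.08 eV/c = 5.7718e-28 kg·m/s.
The photon relation is f = pc/h, giving f = 2.611e14 Hz.
Converting to THz: f = 261.1 THz ≈ 261 THz.

261 THz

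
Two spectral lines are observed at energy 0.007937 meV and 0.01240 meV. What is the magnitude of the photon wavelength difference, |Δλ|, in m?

0.0562 m

Using λ = hc/E: λ₁ = 0.15621 m, λ₂ = 0.099987 m.
|Δλ| = |0.15621 − 0.099987| = 0.0562 m.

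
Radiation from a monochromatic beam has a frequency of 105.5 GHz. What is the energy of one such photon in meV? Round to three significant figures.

Take h = 6.62607015 × 10^-34 J·s, 1 eV = 1.602176634 × 10^-19 J.
Convert to SI: f = 105.5 GHz = 1.055 × 10^11 Hz.
The photon relation is E = hf, giving E = 6.991 × 10^-23 J.
Converting to meV: E = 0.4363 meV ≈ 0.436 meV.

0.436 meV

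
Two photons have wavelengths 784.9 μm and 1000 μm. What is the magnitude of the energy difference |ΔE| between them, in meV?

0.340 meV

Using E = hc/λ: E₁ = 2.5308e-22 J, E₂ = 1.9864e-22 J.
|ΔE| = |2.5308e-22 − 1.9864e-22| = 5.44e-23 J = 0.340 meV.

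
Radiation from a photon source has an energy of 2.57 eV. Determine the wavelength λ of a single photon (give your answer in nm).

Use h = 6.62607015e-34 J·s, c = 2.99792458e8 m/s, 1 eV = 1.602176634e-19 J.
First convert: E = 2.57 eV = 4.1176e-19 J.
The photon relation is λ = hc/E, giving λ = 4.824e-7 m.
Converting to nm: λ = 482.4 nm ≈ 482 nm.

482 nm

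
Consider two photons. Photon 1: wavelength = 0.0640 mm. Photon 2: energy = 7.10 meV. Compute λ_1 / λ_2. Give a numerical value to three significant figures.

λ_1 = 6.400e-5 m (from wavelength = 0.0640 mm, via λ given directly).
λ_2 = 1.746e-4 m (from energy = 7.10 meV, via λ = hc/E).
Ratio = 6.400e-5 / 1.746e-4 = 0.366.

0.366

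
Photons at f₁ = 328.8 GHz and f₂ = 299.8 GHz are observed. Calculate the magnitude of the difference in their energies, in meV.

0.120 meV

Using E = hf: E₁ = 2.1787·10^-22 J, E₂ = 1.9865·10^-22 J.
|ΔE| = |2.1787·10^-22 − 1.9865·10^-22| = 1.92·10^-23 J = 0.120 meV.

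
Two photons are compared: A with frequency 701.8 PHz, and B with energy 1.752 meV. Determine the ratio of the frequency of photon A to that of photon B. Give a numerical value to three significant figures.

f_A = 7.018·10^17 Hz (from frequency = 701.8 PHz, via f given directly).
f_B = 4.236·10^11 Hz (from energy = 1.752 meV, via f = E/h).
Ratio = 7.018·10^17 / 4.236·10^11 = 1.66·10^6.

1.66·10^6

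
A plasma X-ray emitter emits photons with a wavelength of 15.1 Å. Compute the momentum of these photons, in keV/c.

Convert to SI: λ = 15.1 Å = 1.51e-9 m.
The photon relation is p = h/λ, giving p = 4.388e-25 kg·m/s.
Converting to keV/c: p = 0.8211 keV/c ≈ 0.821 keV/c.

0.821 keV/c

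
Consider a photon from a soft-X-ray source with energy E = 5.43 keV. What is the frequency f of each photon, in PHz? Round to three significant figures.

Take h = 6.62607015e-34 J·s, 1 eV = 1.602176634e-19 J.
In SI units: E = 5.43 keV = 8.6998e-16 J.
Apply f = E/h: f = 1.313e18 Hz.
Converting to PHz: f = 1313 PHz ≈ 1310 PHz.

1310 PHz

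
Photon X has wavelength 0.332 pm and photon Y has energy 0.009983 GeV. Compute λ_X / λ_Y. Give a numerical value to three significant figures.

2.67

λ_X = 3.320 × 10^-13 m (from wavelength = 0.332 pm, via λ given directly).
λ_Y = 1.242 × 10^-13 m (from energy = 0.009983 GeV, via λ = hc/E).
Ratio = 3.320 × 10^-13 / 1.242 × 10^-13 = 2.67.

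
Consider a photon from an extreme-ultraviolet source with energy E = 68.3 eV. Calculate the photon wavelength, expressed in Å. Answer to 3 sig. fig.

182 Å

In SI units: E = 68.3 eV = 1.0943 × 10^-17 J.
The photon relation is λ = hc/E, giving λ = 1.815 × 10^-8 m.
Converting to Å: λ = 181.5 Å ≈ 182 Å.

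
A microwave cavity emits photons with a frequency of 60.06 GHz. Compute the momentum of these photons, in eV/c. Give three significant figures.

Use h = 6.62607015e-34 J·s, c = 2.99792458e8 m/s, 1 eV = 1.602176634e-19 J.
In SI units: f = 60.06 GHz = 6.006e10 Hz.
The photon relation is p = hf/c, giving p = 1.327e-31 kg·m/s.
Converting to eV/c: p = 2.484e-4 eV/c ≈ 2.48e-4 eV/c.

2.48e-4 eV/c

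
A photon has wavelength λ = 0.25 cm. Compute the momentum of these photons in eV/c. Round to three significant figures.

4.96e-4 eV/c

Use h = 6.62607015e-34 J·s, c = 2.99792458e8 m/s, 1 eV = 1.602176634e-19 J.
Convert to SI: λ = 0.25 cm = 0.0025 m.
The photon relation is p = h/λ, giving p = 2.650e-31 kg·m/s.
Converting to eV/c: p = 4.959e-4 eV/c ≈ 4.96e-4 eV/c.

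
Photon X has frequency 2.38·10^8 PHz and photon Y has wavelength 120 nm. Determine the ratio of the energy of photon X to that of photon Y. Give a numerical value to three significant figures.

9.53·10^7

E_X = 1.577·10^-10 J (from frequency = 2.38·10^8 PHz, via E = hf).
E_Y = 1.655·10^-18 J (from wavelength = 120 nm, via E = hc/λ).
Ratio = 1.577·10^-10 / 1.655·10^-18 = 9.53·10^7.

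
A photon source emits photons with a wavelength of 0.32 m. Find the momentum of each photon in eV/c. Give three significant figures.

3.87·10^-6 eV/c

Since p = h/λ for a photon, p = 2.071·10^-33 kg·m/s.
Converting to eV/c: p = 3.875·10^-6 eV/c ≈ 3.87·10^-6 eV/c.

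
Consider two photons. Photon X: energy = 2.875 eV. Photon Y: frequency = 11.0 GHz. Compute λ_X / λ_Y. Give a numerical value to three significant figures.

1.58·10^-5

λ_X = 4.312·10^-7 m (from energy = 2.875 eV, via λ = hc/E).
λ_Y = 0.02725 m (from frequency = 11.0 GHz, via λ = c/f).
Ratio = 4.312·10^-7 / 0.02725 = 1.58·10^-5.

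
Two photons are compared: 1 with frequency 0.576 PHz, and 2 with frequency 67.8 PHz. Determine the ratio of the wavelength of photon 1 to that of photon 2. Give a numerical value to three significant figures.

λ_1 = 5.205 × 10^-7 m (from frequency = 0.576 PHz, via λ = c/f).
λ_2 = 4.422 × 10^-9 m (from frequency = 67.8 PHz, via λ = c/f).
Ratio = 5.205 × 10^-7 / 4.422 × 10^-9 = 118.

118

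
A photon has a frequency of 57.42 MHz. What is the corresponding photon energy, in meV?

(h = 6.62607015e-34 J·s, 1 eV = 1.602176634e-19 J.)
In SI units: f = 57.42 MHz = 5.742e7 Hz.
Since E = hf for a photon, E = 3.805e-26 J.
Converting to meV: E = 2.375e-4 meV ≈ 2.37e-4 meV.

2.37e-4 meV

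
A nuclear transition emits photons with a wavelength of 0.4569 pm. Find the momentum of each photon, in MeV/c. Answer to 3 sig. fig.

2.71 MeV/c

Use h = 6.62607015e-34 J·s, c = 2.99792458e8 m/s, 1 eV = 1.602176634e-19 J.
Convert to SI: λ = 0.4569 pm = 4.569e-13 m.
Since p = h/λ for a photon, p = 1.450e-21 kg·m/s.
Converting to MeV/c: p = 2.714 MeV/c ≈ 2.71 MeV/c.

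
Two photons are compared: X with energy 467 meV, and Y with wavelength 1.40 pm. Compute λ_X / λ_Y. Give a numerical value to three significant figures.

λ_X = 2.655 × 10^-6 m (from energy = 467 meV, via λ = hc/E).
λ_Y = 1.400 × 10^-12 m (from wavelength = 1.40 pm, via λ given directly).
Ratio = 2.655 × 10^-6 / 1.400 × 10^-12 = 1.90 × 10^6.

1.90 × 10^6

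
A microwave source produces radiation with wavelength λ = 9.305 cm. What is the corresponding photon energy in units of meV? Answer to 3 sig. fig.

First convert: λ = 9.305 cm = 0.09305 m.
For a photon E = hc/λ, so E = 2.135·10^-24 J.
Converting to meV: E = 0.01332 meV ≈ 0.0133 meV.

0.0133 meV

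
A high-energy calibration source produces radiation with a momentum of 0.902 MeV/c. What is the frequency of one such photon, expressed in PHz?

2.18e5 PHz

Convert to SI: p = 0.902 MeV/c = 4.8205e-22 kg·m/s.
Since f = pc/h for a photon, f = 2.181e20 Hz.
Converting to PHz: f = 218100 PHz ≈ 2.18e5 PHz.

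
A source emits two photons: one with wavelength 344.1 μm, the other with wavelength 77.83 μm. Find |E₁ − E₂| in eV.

Using E = hc/λ: E₁ = 5.7729e-22 J, E₂ = 2.5523e-21 J.
|ΔE| = |5.7729e-22 − 2.5523e-21| = 1.98e-21 J = 0.0123 eV.

0.0123 eV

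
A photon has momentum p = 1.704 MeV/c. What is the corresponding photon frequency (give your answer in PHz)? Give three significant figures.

(h = 6.62607015e-34 J·s, c = 2.99792458e8 m/s, 1 eV = 1.602176634e-19 J.)
First convert: p = 1.704 MeV/c = 9.1067e-22 kg·m/s.
The photon relation is f = pc/h, giving f = 4.120e20 Hz.
Converting to PHz: f = 412000 PHz ≈ 4.12e5 PHz.

4.12e5 PHz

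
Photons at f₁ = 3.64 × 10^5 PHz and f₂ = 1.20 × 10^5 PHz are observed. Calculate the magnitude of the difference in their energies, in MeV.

Using E = hf: E₁ = 2.412 × 10^-13 J, E₂ = 7.951 × 10^-14 J.
|ΔE| = |2.412 × 10^-13 − 7.951 × 10^-14| = 1.62 × 10^-13 J = 1.01 MeV.

1.01 MeV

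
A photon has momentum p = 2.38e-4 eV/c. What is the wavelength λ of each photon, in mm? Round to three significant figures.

First convert: p = 2.38e-4 eV/c = 1.2719e-31 kg·m/s.
Since λ = h/p for a photon, λ = 0.005209 m.
Converting to mm: λ = 5.209 mm ≈ 5.21 mm.

5.21 mm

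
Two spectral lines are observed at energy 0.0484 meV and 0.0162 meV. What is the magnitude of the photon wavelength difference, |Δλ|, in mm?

50.9 mm

Using λ = hc/E: λ₁ = 0.02562 m, λ₂ = 0.07653 m.
|Δλ| = |0.02562 − 0.07653| = 0.0509 m = 50.9 mm.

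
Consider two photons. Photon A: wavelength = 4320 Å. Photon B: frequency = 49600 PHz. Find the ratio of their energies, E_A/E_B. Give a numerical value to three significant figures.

1.40e-5

E_A = 4.598e-19 J (from wavelength = 4320 Å, via E = hc/λ).
E_B = 3.287e-14 J (from frequency = 49600 PHz, via E = hf).
Ratio = 4.598e-19 / 3.287e-14 = 1.40e-5.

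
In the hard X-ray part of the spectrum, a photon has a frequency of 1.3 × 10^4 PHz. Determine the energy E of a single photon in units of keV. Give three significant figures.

Take h = 6.62607015 × 10^-34 J·s, 1 eV = 1.602176634 × 10^-19 J.
First convert: f = 1.3 × 10^4 PHz = 1.3 × 10^19 Hz.
Since E = hf for a photon, E = 8.614 × 10^-15 J.
Converting to keV: E = 53.76 keV ≈ 53.8 keV.

53.8 keV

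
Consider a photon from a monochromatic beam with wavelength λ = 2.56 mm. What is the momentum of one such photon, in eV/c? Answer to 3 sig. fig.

4.84e-4 eV/c

In SI units: λ = 2.56 mm = 0.00256 m.
The photon relation is p = h/λ, giving p = 2.588e-31 kg·m/s.
Converting to eV/c: p = 4.843e-4 eV/c ≈ 4.84e-4 eV/c.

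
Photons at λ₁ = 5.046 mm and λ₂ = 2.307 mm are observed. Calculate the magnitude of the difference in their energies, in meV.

0.292 meV

Using E = hc/λ: E₁ = 3.9367 × 10^-23 J, E₂ = 8.6105 × 10^-23 J.
|ΔE| = |3.9367 × 10^-23 − 8.6105 × 10^-23| = 4.67 × 10^-23 J = 0.292 meV.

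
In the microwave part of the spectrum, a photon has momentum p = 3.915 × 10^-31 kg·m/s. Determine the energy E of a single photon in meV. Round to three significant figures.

0.733 meV

The photon relation is E = pc, giving E = 1.174 × 10^-22 J.
Converting to meV: E = 0.7326 meV ≈ 0.733 meV.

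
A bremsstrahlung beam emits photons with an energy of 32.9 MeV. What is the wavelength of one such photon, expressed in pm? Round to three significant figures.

Convert to SI: E = 32.9 MeV = 5.2712e-12 J.
Apply λ = hc/E: λ = 3.769e-14 m.
Converting to pm: λ = 0.03769 pm ≈ 0.0377 pm.

0.0377 pm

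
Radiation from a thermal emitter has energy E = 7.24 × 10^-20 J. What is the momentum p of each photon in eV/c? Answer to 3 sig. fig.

0.452 eV/c

(c = 2.99792458 × 10^8 m/s, 1 eV = 1.602176634 × 10^-19 J.)
The photon relation is p = E/c, giving p = 2.415 × 10^-28 kg·m/s.
Converting to eV/c: p = 0.4519 eV/c ≈ 0.452 eV/c.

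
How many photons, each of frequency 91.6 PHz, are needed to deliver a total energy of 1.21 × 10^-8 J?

Per-photon energy: E = 6.069 × 10^-17 J (from frequency = 91.6 PHz).
N = E_total / E_photon = 1.21 × 10^-8 J / 6.069 × 10^-17 J = 1.99 × 10^8.

1.99 × 10^8 photons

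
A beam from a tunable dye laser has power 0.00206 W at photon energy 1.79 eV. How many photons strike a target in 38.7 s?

Total energy: E_total = P·t = 0.00206 × 38.7 = 0.07972 J.
Per-photon energy: E = 2.868·10^-19 J.
N = E_total / E_photon = 2.78·10^17.

2.78·10^17 photons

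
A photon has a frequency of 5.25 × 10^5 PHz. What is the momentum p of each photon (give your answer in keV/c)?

2170 keV/c

Take h = 6.62607015 × 10^-34 J·s, c = 2.99792458 × 10^8 m/s, 1 eV = 1.602176634 × 10^-19 J.
First convert: f = 5.25 × 10^5 PHz = 5.25 × 10^20 Hz.
Since p = hf/c for a photon, p = 1.160 × 10^-21 kg·m/s.
Converting to keV/c: p = 2171 keV/c ≈ 2170 keV/c.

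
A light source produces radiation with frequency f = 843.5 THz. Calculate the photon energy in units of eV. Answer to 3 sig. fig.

Use h = 6.62607015 × 10^-34 J·s, 1 eV = 1.602176634 × 10^-19 J.
In SI units: f = 843.5 THz = 8.435 × 10^14 Hz.
Apply E = hf: E = 5.589 × 10^-19 J.
Converting to eV: E = 3.488 eV ≈ 3.49 eV.

3.49 eV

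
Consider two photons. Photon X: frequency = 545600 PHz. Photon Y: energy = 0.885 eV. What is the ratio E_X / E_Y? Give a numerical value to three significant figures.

2.55·10^6

E_X = 3.615·10^-13 J (from frequency = 545600 PHz, via E = hf).
E_Y = 1.418·10^-19 J (from energy = 0.885 eV, via E given directly).
Ratio = 3.615·10^-13 / 1.418·10^-19 = 2.55·10^6.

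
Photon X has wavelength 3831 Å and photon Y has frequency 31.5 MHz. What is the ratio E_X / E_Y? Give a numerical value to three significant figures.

E_X = 5.185 × 10^-19 J (from wavelength = 3831 Å, via E = hc/λ).
E_Y = 2.087 × 10^-26 J (from frequency = 31.5 MHz, via E = hf).
Ratio = 5.185 × 10^-19 / 2.087 × 10^-26 = 2.48 × 10^7.

2.48 × 10^7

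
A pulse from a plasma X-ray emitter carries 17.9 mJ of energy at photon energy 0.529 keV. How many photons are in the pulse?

Per-photon energy: E = 8.476e-17 J (from energy = 0.529 keV).
N = E_total / E_photon = 0.0179 J / 8.476e-17 J = 2.11e14.

2.11e14 photons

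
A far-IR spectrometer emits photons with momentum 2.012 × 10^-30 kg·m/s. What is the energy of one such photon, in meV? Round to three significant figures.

3.76 meV

Apply E = pc: E = 6.032 × 10^-22 J.
Converting to meV: E = 3.765 meV ≈ 3.76 meV.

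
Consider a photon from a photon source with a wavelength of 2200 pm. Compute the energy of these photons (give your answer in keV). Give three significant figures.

0.564 keV

Use h = 6.62607015 × 10^-34 J·s, c = 2.99792458 × 10^8 m/s, 1 eV = 1.602176634 × 10^-19 J.
First convert: λ = 2200 pm = 2.2 × 10^-9 m.
The photon relation is E = hc/λ, giving E = 9.029 × 10^-17 J.
Converting to keV: E = 0.5636 keV ≈ 0.564 keV.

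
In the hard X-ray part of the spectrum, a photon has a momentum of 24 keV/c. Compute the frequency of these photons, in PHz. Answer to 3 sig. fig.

First convert: p = 24 keV/c = 1.2826e-23 kg·m/s.
Since f = pc/h for a photon, f = 5.803e18 Hz.
Converting to PHz: f = 5803 PHz ≈ 5800 PHz.

5800 PHz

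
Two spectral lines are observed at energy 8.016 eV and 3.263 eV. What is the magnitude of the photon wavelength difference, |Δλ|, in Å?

2250 Å

Using λ = hc/E: λ₁ = 1.5467e-7 m, λ₂ = 3.7997e-7 m.
|Δλ| = |1.5467e-7 − 3.7997e-7| = 2.25e-7 m = 2250 Å.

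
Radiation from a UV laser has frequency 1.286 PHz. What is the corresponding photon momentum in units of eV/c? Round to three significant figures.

5.32 eV/c

Take h = 6.62607015·10^-34 J·s, c = 2.99792458·10^8 m/s, 1 eV = 1.602176634·10^-19 J.
First convert: f = 1.286 PHz = 1.286·10^15 Hz.
Since p = hf/c for a photon, p = 2.842·10^-27 kg·m/s.
Converting to eV/c: p = 5.318 eV/c ≈ 5.32 eV/c.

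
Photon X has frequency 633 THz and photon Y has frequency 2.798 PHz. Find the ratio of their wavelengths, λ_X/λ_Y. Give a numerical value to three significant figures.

λ_X = 4.736 × 10^-7 m (from frequency = 633 THz, via λ = c/f).
λ_Y = 1.071 × 10^-7 m (from frequency = 2.798 PHz, via λ = c/f).
Ratio = 4.736 × 10^-7 / 1.071 × 10^-7 = 4.42.

4.42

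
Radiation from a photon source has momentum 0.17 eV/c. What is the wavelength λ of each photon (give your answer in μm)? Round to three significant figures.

In SI units: p = 0.17 eV/c = 9.0853e-29 kg·m/s.
Since λ = h/p for a photon, λ = 7.293e-6 m.
Converting to μm: λ = 7.293 μm ≈ 7.29 μm.

7.29 μm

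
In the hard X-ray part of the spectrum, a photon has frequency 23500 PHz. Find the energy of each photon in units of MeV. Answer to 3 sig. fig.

Use h = 6.62607015e-34 J·s, 1 eV = 1.602176634e-19 J.
In SI units: f = 23500 PHz = 2.35e19 Hz.
Since E = hf for a photon, E = 1.557e-14 J.
Converting to MeV: E = 0.09719 MeV ≈ 0.0972 MeV.

0.0972 MeV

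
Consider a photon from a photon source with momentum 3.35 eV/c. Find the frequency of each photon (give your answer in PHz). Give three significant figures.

0.810 PHz

In SI units: p = 3.35 eV/c = 1.7903·10^-27 kg·m/s.
The photon relation is f = pc/h, giving f = 8.100·10^14 Hz.
Converting to PHz: f = 0.8100 PHz ≈ 0.810 PHz.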